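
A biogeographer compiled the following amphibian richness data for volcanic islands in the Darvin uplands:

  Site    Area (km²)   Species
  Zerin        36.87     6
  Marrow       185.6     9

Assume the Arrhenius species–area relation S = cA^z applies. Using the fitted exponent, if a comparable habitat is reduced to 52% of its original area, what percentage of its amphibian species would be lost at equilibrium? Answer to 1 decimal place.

15.1%

z = ln(9/6) / ln(185.6/36.87) = 0.4055 / 1.6162 = 0.2509
S_new/S_old = (A_new/A_old)^z = 0.52^0.2509 = exp(0.2509 × -0.6539) = 0.8487
Fraction lost = 1 − 0.8487 = 0.1513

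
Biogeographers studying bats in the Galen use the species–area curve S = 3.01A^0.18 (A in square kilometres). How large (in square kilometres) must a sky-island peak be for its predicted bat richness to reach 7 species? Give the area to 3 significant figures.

7 = 3.01 × A^0.18  ⇒  A^0.18 = 7/3.01 = 2.326
ln A = ln(2.326) / 0.18 = 0.8440 / 0.18 = 4.6887
A = e^4.6887 ≈ 108.7 square kilometres

109 square kilometres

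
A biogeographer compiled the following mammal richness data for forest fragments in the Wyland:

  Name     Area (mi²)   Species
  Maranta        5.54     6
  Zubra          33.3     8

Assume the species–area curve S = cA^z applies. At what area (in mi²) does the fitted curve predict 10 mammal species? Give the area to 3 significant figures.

134 mi²

z = ln(8/6) / ln(33.3/5.54) = 0.2877 / 1.7936 = 0.1604
c = 6 / 5.54^0.1604 = 6 / 1.316 = 4.559
A = (10/4.559)^(1/0.1604) ⇒ ln A = ln(2.193)/0.1604 = 4.8968
A = e^4.8968 ≈ 133.9 mi²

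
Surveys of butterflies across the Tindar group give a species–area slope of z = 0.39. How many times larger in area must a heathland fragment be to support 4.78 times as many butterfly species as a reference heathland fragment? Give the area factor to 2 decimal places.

55.22

(A₂/A₁)^0.39 = 4.78, so A₂/A₁ = 4.78^(1/0.39) = 4.78^2.564
ln(A₂/A₁) = ln 4.78 / 0.39 = 1.5644 / 0.39 = 4.0114
A₂/A₁ = e^4.0114 ≈ 55.22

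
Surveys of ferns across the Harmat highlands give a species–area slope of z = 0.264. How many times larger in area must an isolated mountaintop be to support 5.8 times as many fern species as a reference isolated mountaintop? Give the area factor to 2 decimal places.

779.42

(A₂/A₁)^0.264 = 5.8, so A₂/A₁ = 5.8^(1/0.264) = 5.8^3.788
ln(A₂/A₁) = ln 5.8 / 0.264 = 1.7579 / 0.264 = 6.6586
A₂/A₁ = e^6.6586 ≈ 779.4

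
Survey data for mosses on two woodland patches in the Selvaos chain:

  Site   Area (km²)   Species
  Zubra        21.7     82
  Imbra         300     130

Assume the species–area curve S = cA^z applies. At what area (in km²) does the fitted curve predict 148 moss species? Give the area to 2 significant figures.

z = ln(130/82) / ln(300/21.7) = 0.4608 / 2.6265 = 0.1755
c = 82 / 21.7^0.1755 = 82 / 1.716 = 47.79
A = (148/47.79)^(1/0.1755) ⇒ ln A = ln(3.097)/0.1755 = 6.4429
A = e^6.4429 ≈ 628.2 km²

630 km²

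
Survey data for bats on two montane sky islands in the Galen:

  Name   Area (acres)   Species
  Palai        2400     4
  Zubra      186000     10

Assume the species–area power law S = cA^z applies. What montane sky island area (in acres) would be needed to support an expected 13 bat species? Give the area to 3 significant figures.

646000 acres

z = ln(10/4) / ln(186000/2400) = 0.9163 / 4.3503 = 0.2106
c = 4 / 2400^0.2106 = 4 / 5.152 = 0.7764
A = (13/0.7764)^(1/0.2106) ⇒ ln A = ln(16.74)/0.2106 = 13.3791
A = e^13.3791 ≈ 646372 acres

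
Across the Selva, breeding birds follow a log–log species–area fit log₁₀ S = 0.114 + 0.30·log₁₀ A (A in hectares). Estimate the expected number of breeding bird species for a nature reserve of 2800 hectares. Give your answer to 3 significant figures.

14.1

S = 1.3 × 2800^0.3
ln S = ln 1.3 + 0.3 × ln 2800 = 0.2625 + 0.3 × 7.9374 = 2.6437
S = e^2.6437 ≈ 14.07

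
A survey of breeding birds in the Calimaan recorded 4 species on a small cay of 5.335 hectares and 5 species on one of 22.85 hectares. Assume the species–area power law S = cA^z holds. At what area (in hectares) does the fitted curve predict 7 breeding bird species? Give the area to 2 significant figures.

z = ln(5/4) / ln(22.85/5.335) = 0.2231 / 1.4547 = 0.1534
c = 4 / 5.335^0.1534 = 4 / 1.293 = 3.094
A = (7/3.094)^(1/0.1534) ⇒ ln A = ln(2.262)/0.1534 = 5.3224
A = e^5.3224 ≈ 204.9 hectares

200 hectares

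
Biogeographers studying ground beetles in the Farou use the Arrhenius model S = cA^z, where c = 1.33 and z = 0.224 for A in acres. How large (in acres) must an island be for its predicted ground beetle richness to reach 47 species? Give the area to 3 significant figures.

8160000 acres

47 = 1.33 × A^0.224  ⇒  A^0.224 = 47/1.33 = 35.34
ln A = ln(35.34) / 0.224 = 3.5650 / 0.224 = 15.9150
A = e^15.9150 ≈ 8162317 acres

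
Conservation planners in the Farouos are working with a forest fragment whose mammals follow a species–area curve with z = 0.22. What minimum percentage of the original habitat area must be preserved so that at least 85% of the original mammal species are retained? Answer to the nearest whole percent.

48%

Need (A_new/A_old)^0.22 = 0.85, so A_new/A_old = 0.85^(1/0.22) = 0.85^4.545
ln(A_new/A_old) = ln 0.85 / 0.22 = -0.1625 / 0.22 = -0.7387
A_new/A_old = e^-0.7387 ≈ 0.4777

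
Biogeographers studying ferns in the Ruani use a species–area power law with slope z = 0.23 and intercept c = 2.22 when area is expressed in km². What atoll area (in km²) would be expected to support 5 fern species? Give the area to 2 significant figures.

34 km²

5 = 2.22 × A^0.23  ⇒  A^0.23 = 5/2.22 = 2.252
ln A = ln(2.252) / 0.23 = 0.8119 / 0.23 = 3.5301
A = e^3.5301 ≈ 34.13 km²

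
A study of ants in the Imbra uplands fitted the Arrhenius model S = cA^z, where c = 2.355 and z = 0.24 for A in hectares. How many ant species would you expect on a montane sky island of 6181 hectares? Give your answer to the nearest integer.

19

S = 2.355 × 6181^0.24
ln S = ln 2.355 + 0.24 × ln 6181 = 0.8565 + 0.24 × 8.7292 = 2.9516
S = e^2.9516 ≈ 19.14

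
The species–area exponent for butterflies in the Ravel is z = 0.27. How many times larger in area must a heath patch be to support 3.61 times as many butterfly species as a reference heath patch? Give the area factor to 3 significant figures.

116

(A₂/A₁)^0.27 = 3.61, so A₂/A₁ = 3.61^(1/0.27) = 3.61^3.704
ln(A₂/A₁) = ln 3.61 / 0.27 = 1.2837 / 0.27 = 4.7545
A₂/A₁ = e^4.7545 ≈ 116.1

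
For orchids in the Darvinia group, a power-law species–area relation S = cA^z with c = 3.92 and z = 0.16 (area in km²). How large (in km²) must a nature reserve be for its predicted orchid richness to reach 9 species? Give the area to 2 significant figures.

180 km²

9 = 3.92 × A^0.16  ⇒  A^0.16 = 9/3.92 = 2.296
ln A = ln(2.296) / 0.16 = 0.8311 / 0.16 = 5.1946
A = e^5.1946 ≈ 180.3 km²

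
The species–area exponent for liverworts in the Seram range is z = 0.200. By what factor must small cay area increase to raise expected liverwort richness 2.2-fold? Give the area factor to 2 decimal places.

(A₂/A₁)^0.2 = 2.2, so A₂/A₁ = 2.2^(1/0.2) = 2.2^5
ln(A₂/A₁) = ln 2.2 / 0.2 = 0.7885 / 0.2 = 3.9423
A₂/A₁ = e^3.9423 ≈ 51.54

51.54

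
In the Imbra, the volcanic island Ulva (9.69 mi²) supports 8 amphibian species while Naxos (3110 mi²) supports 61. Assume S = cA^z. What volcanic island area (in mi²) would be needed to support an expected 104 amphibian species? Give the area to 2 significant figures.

z = ln(61/8) / ln(3110/9.69) = 2.0314 / 5.7713 = 0.3520
c = 8 / 9.69^0.3520 = 8 / 2.224 = 3.597
A = (104/3.597)^(1/0.3520) ⇒ ln A = ln(28.91)/0.3520 = 9.5581
A = e^9.5581 ≈ 14159 mi²

14000 mi²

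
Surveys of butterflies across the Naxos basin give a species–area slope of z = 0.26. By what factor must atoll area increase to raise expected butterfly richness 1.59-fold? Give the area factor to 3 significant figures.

(A₂/A₁)^0.26 = 1.59, so A₂/A₁ = 1.59^(1/0.26) = 1.59^3.846
ln(A₂/A₁) = ln 1.59 / 0.26 = 0.4637 / 0.26 = 1.7836
A₂/A₁ = e^1.7836 ≈ 5.951

5.95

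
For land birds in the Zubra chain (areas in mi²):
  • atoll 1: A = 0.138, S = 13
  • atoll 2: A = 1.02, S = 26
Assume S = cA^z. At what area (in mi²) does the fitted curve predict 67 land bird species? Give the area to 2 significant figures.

16 mi²

z = ln(26/13) / ln(1.02/0.138) = 0.6931 / 2.0003 = 0.3465
c = 13 / 0.138^0.3465 = 13 / 0.5034 = 25.82
A = (67/25.82)^(1/0.3465) ⇒ ln A = ln(2.595)/0.3465 = 2.7515
A = e^2.7515 ≈ 15.67 mi²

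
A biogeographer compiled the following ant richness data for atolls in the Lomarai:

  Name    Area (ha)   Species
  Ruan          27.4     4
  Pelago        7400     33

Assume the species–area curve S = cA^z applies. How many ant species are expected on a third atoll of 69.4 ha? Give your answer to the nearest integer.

6

z = ln(33/4) / ln(7400/27.4) = 2.1102 / 5.5987 = 0.3769
c = 4 / 27.4^0.3769 = 4 / 3.483 = 1.149
S₃ = 1.149 × 69.4^0.3769 = 1.149 × 4.943 ≈ 5.678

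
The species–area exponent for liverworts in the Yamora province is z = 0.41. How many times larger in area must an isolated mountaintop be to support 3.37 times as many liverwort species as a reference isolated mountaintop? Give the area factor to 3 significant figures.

(A₂/A₁)^0.41 = 3.37, so A₂/A₁ = 3.37^(1/0.41) = 3.37^2.439
ln(A₂/A₁) = ln 3.37 / 0.41 = 1.2149 / 0.41 = 2.9632
A₂/A₁ = e^2.9632 ≈ 19.36

19.4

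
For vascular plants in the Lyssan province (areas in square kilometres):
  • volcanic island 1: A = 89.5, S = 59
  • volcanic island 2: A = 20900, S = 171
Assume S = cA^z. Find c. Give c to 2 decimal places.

24.55

z = ln(S₂/S₁) / ln(A₂/A₁) = ln(171/59) / ln(20900/89.5) = 1.0641 / 5.4533 = 0.1951
c = S₁ / A₁^z = 59 / 89.5^0.1951 = 59 / 2.404 = 24.55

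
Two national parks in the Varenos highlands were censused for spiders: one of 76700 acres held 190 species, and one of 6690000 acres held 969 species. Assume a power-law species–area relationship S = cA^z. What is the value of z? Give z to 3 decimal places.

Taking logs: ln S = ln c + z ln A, so z = (ln S₂ − ln S₁)/(ln A₂ − ln A₁).
z = ln(969/190) / ln(6690000/76700) = ln(5.1) / ln(87.22) = 1.6292 / 4.4685 = 0.3646

0.365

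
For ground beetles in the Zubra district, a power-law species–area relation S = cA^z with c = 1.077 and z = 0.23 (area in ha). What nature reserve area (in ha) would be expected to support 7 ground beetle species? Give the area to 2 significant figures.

7 = 1.077 × A^0.23  ⇒  A^0.23 = 7/1.077 = 6.5
ln A = ln(6.5) / 0.23 = 1.8717 / 0.23 = 8.1380
A = e^8.1380 ≈ 3422 ha

3400 ha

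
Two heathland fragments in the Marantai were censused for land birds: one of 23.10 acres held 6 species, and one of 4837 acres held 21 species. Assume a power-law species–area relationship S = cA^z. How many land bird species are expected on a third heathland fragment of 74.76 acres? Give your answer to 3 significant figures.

z = ln(21/6) / ln(4837/23.1) = 1.2528 / 5.3442 = 0.2344
c = 6 / 23.1^0.2344 = 6 / 2.088 = 2.874
S₃ = 2.874 × 74.76^0.2344 = 2.874 × 2.749 ≈ 7.902

7.90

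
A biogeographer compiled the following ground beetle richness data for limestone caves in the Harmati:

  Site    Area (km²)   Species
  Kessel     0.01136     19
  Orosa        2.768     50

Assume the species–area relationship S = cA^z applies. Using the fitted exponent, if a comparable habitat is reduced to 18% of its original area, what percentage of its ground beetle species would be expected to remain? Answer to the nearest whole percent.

z = ln(50/19) / ln(2.768/0.01136) = 0.9676 / 5.4958 = 0.1761
S_new/S_old = (A_new/A_old)^z = 0.18^0.1761 = exp(0.1761 × -1.7148) = 0.7394

74%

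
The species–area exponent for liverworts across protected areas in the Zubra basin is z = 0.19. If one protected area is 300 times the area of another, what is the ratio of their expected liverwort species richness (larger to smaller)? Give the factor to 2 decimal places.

S₂/S₁ = (A₂/A₁)^z = 300^0.19
ln(S₂/S₁) = 0.19 × ln 300 = 0.19 × 5.7038 = 1.0837
S₂/S₁ = e^1.0837 ≈ 2.956

2.96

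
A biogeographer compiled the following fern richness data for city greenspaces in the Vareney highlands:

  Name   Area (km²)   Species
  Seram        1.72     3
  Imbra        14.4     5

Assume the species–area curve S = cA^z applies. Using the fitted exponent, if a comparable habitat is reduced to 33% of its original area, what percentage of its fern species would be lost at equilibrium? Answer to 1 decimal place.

23.4%

z = ln(5/3) / ln(14.4/1.72) = 0.5108 / 2.1249 = 0.2404
S_new/S_old = (A_new/A_old)^z = 0.33^0.2404 = exp(0.2404 × -1.1087) = 0.766
Fraction lost = 1 − 0.766 = 0.234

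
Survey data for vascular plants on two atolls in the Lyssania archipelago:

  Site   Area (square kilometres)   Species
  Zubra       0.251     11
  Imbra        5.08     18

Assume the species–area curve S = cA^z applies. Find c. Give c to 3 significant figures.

13.8

z = ln(S₂/S₁) / ln(A₂/A₁) = ln(18/11) / ln(5.08/0.251) = 0.4925 / 3.0076 = 0.1637
c = S₁ / A₁^z = 11 / 0.251^0.1637 = 11 / 0.7974 = 13.79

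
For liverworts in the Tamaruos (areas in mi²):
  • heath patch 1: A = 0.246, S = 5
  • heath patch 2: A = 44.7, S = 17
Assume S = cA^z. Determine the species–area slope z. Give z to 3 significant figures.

0.235

Taking logs: ln S = ln c + z ln A, so z = (ln S₂ − ln S₁)/(ln A₂ − ln A₁).
z = ln(17/5) / ln(44.7/0.246) = ln(3.4) / ln(181.7) = 1.2238 / 5.2024 = 0.2352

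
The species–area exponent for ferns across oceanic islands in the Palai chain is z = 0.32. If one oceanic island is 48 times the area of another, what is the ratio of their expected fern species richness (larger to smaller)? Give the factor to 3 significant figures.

3.45

S₂/S₁ = (A₂/A₁)^z = 48^0.32
ln(S₂/S₁) = 0.32 × ln 48 = 0.32 × 3.8712 = 1.2388
S₂/S₁ = e^1.2388 ≈ 3.451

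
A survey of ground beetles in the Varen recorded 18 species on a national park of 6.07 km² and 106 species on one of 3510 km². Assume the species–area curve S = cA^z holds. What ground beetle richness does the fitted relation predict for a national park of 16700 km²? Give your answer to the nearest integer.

164

z = ln(106/18) / ln(3510/6.07) = 1.7731 / 6.3600 = 0.2788
c = 18 / 6.07^0.2788 = 18 / 1.653 = 10.89
S₃ = 10.89 × 16700^0.2788 = 10.89 × 15.04 ≈ 163.7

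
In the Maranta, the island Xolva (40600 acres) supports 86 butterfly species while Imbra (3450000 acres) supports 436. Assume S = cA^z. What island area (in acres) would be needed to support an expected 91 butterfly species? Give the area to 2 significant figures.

47000 acres

z = ln(436/86) / ln(3450000/40600) = 1.6233 / 4.4424 = 0.3654
c = 86 / 40600^0.3654 = 86 / 48.31 = 1.78
A = (91/1.78)^(1/0.3654) ⇒ ln A = ln(51.12)/0.3654 = 10.7662
A = e^10.7662 ≈ 47390 acres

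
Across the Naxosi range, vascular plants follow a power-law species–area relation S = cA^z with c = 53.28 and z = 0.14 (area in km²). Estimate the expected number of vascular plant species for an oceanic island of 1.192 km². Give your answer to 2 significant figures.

S = 53.28 × 1.192^0.14
ln S = ln 53.28 + 0.14 × ln 1.192 = 3.9756 + 0.14 × 0.1756 = 4.0001
S = e^4.0001 ≈ 54.61

55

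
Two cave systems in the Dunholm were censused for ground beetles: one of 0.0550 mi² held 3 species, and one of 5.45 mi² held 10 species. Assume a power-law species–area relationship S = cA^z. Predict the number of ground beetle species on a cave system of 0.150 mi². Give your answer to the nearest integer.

z = ln(10/3) / ln(5.45/0.055) = 1.2040 / 4.5960 = 0.2620
c = 3 / 0.055^0.2620 = 3 / 0.4678 = 6.413
S₃ = 6.413 × 0.15^0.2620 = 6.413 × 0.6084 ≈ 3.902

4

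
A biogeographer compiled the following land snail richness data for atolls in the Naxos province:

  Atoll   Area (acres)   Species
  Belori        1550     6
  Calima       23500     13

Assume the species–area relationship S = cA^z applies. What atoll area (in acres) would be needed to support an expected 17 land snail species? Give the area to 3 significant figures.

z = ln(13/6) / ln(23500/1550) = 0.7732 / 2.7187 = 0.2844
c = 6 / 1550^0.2844 = 6 / 8.078 = 0.7428
A = (17/0.7428)^(1/0.2844) ⇒ ln A = ln(22.89)/0.2844 = 11.0080
A = e^11.0080 ≈ 60358 acres

60400 acres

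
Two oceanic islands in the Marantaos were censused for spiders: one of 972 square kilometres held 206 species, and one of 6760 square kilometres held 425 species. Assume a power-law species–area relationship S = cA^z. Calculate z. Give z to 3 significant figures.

Taking logs: ln S = ln c + z ln A, so z = (ln S₂ − ln S₁)/(ln A₂ − ln A₁).
z = ln(425/206) / ln(6760/972) = ln(2.063) / ln(6.955) = 0.7242 / 1.9394 = 0.3734

0.373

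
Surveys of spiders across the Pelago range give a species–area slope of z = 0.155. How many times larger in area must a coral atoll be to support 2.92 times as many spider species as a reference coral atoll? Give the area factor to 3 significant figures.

(A₂/A₁)^0.155 = 2.92, so A₂/A₁ = 2.92^(1/0.155) = 2.92^6.452
ln(A₂/A₁) = ln 2.92 / 0.155 = 1.0716 / 0.155 = 6.9134
A₂/A₁ = e^6.9134 ≈ 1006

1010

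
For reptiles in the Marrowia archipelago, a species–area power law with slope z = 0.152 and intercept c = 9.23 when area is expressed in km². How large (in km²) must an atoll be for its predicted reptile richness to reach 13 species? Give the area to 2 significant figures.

13 = 9.23 × A^0.152  ⇒  A^0.152 = 13/9.23 = 1.408
ln A = ln(1.408) / 0.152 = 0.3425 / 0.152 = 2.2532
A = e^2.2532 ≈ 9.518 km²

9.5 km²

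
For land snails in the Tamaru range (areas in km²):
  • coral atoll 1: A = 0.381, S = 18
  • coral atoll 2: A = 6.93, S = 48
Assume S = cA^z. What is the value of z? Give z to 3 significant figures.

0.338

Taking logs: ln S = ln c + z ln A, so z = (ln S₂ − ln S₁)/(ln A₂ − ln A₁).
z = ln(48/18) / ln(6.93/0.381) = ln(2.667) / ln(18.19) = 0.9808 / 2.9008 = 0.3381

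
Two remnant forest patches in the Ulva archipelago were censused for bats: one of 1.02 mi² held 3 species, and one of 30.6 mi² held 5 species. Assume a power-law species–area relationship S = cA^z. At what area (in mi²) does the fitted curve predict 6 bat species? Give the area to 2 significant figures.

100 mi²

z = ln(5/3) / ln(30.6/1.02) = 0.5108 / 3.4012 = 0.1502
c = 3 / 1.02^0.1502 = 3 / 1.003 = 2.991
A = (6/2.991)^(1/0.1502) ⇒ ln A = ln(2.006)/0.1502 = 4.6349
A = e^4.6349 ≈ 103 mi²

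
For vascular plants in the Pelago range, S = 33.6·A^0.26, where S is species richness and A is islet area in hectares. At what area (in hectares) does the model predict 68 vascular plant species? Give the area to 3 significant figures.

15.1 hectares

68 = 33.6 × A^0.26  ⇒  A^0.26 = 68/33.6 = 2.024
ln A = ln(2.024) / 0.26 = 0.7050 / 0.26 = 2.7115
A = e^2.7115 ≈ 15.05 hectares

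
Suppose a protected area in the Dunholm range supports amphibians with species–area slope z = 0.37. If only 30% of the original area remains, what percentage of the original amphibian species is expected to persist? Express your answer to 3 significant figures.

S_new/S_old = (A_new/A_old)^z = 0.3^0.37
= exp(0.37 × ln 0.3) = exp(0.37 × -1.2040) = exp(-0.4455) ≈ 0.6405

64.1%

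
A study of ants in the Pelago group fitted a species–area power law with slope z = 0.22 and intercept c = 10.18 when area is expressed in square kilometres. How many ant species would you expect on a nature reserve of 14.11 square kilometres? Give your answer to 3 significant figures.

18.2

S = 10.18 × 14.11^0.22 = 10.18 × 1.79 ≈ 18.22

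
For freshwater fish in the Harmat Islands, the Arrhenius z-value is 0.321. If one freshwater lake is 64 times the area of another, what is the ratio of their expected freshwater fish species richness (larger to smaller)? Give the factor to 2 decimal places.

3.80

S₂/S₁ = (A₂/A₁)^z = 64^0.321
ln(S₂/S₁) = 0.321 × ln 64 = 0.321 × 4.1589 = 1.3350
S₂/S₁ = e^1.3350 ≈ 3.8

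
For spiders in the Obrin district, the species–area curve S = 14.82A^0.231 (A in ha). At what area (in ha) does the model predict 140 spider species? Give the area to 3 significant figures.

140 = 14.82 × A^0.231  ⇒  A^0.231 = 140/14.82 = 9.447
ln A = ln(9.447) / 0.231 = 2.2457 / 0.231 = 9.7215
A = e^9.7215 ≈ 16672 ha

16700 ha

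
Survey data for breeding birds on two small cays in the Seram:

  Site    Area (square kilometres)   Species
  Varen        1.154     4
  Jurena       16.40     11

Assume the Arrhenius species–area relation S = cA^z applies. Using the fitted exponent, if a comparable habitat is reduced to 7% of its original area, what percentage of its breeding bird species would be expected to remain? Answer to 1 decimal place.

z = ln(11/4) / ln(16.4/1.154) = 1.0116 / 2.6540 = 0.3812
S_new/S_old = (A_new/A_old)^z = 0.07^0.3812 = exp(0.3812 × -2.6593) = 0.3629

36.3%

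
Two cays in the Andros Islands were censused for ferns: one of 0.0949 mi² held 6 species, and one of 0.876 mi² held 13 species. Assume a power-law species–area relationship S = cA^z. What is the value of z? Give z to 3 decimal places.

0.348

Taking logs: ln S = ln c + z ln A, so z = (ln S₂ − ln S₁)/(ln A₂ − ln A₁).
z = ln(13/6) / ln(0.876/0.0949) = ln(2.167) / ln(9.231) = 0.7732 / 2.2225 = 0.3479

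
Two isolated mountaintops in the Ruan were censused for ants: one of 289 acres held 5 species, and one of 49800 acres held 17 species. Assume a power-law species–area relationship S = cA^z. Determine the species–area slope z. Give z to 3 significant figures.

0.238

Taking logs: ln S = ln c + z ln A, so z = (ln S₂ − ln S₁)/(ln A₂ − ln A₁).
z = ln(17/5) / ln(49800/289) = ln(3.4) / ln(172.3) = 1.2238 / 5.1493 = 0.2377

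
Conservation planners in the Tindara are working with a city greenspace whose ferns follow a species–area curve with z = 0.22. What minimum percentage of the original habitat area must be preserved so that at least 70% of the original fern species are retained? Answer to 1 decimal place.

Need (A_new/A_old)^0.22 = 0.7, so A_new/A_old = 0.7^(1/0.22) = 0.7^4.545
ln(A_new/A_old) = ln 0.7 / 0.22 = -0.3567 / 0.22 = -1.6212
A_new/A_old = e^-1.6212 ≈ 0.1977

19.8%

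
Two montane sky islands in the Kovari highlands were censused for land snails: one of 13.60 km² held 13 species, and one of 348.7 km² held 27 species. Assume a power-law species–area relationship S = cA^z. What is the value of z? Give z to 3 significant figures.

0.225

Taking logs: ln S = ln c + z ln A, so z = (ln S₂ − ln S₁)/(ln A₂ − ln A₁).
z = ln(27/13) / ln(348.7/13.6) = ln(2.077) / ln(25.64) = 0.7309 / 3.2441 = 0.2253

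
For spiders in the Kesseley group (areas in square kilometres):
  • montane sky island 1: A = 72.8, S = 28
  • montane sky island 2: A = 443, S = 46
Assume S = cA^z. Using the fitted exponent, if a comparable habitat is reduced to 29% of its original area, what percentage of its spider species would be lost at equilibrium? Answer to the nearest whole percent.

z = ln(46/28) / ln(443/72.8) = 0.4964 / 1.8059 = 0.2749
S_new/S_old = (A_new/A_old)^z = 0.29^0.2749 = exp(0.2749 × -1.2379) = 0.7116
Fraction lost = 1 − 0.7116 = 0.2884

29%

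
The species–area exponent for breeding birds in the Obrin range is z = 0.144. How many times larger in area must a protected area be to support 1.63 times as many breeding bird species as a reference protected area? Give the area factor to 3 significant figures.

29.8

(A₂/A₁)^0.144 = 1.63, so A₂/A₁ = 1.63^(1/0.144) = 1.63^6.944
ln(A₂/A₁) = ln 1.63 / 0.144 = 0.4886 / 0.144 = 3.3929
A₂/A₁ = e^3.3929 ≈ 29.75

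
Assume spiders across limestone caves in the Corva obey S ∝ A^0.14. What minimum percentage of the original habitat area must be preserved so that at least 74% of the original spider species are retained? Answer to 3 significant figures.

Need (A_new/A_old)^0.14 = 0.74, so A_new/A_old = 0.74^(1/0.14) = 0.74^7.143
ln(A_new/A_old) = ln 0.74 / 0.14 = -0.3011 / 0.14 = -2.1508
A_new/A_old = e^-2.1508 ≈ 0.1164

11.6%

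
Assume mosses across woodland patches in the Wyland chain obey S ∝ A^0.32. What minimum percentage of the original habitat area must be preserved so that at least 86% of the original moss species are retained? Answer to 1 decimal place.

Need (A_new/A_old)^0.32 = 0.86, so A_new/A_old = 0.86^(1/0.32) = 0.86^3.125
ln(A_new/A_old) = ln 0.86 / 0.32 = -0.1508 / 0.32 = -0.4713
A_new/A_old = e^-0.4713 ≈ 0.6242

62.4%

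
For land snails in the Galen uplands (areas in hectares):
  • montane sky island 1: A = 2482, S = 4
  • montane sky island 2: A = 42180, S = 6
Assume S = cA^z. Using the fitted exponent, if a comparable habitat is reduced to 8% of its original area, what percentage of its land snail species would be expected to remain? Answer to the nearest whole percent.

z = ln(6/4) / ln(42180/2482) = 0.4055 / 2.8329 = 0.1431
S_new/S_old = (A_new/A_old)^z = 0.08^0.1431 = exp(0.1431 × -2.5257) = 0.6966

70%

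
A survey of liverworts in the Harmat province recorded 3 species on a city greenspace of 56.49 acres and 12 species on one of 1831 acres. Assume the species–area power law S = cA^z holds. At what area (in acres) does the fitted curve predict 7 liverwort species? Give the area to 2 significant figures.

470 acres

z = ln(12/3) / ln(1831/56.49) = 1.3863 / 3.4786 = 0.3985
c = 3 / 56.49^0.3985 = 3 / 4.991 = 0.6011
A = (7/0.6011)^(1/0.3985) ⇒ ln A = ln(11.65)/0.3985 = 6.1601
A = e^6.1601 ≈ 473.5 acres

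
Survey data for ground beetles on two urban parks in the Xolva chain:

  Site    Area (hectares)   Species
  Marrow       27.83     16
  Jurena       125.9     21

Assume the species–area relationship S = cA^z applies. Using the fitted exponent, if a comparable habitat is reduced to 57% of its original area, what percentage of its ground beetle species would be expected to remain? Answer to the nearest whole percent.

z = ln(21/16) / ln(125.9/27.83) = 0.2719 / 1.5094 = 0.1802
S_new/S_old = (A_new/A_old)^z = 0.57^0.1802 = exp(0.1802 × -0.5621) = 0.9037

90%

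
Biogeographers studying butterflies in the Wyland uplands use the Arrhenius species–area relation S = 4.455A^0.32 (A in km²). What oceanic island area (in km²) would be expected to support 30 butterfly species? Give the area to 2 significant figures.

390 km²

30 = 4.455 × A^0.32  ⇒  A^0.32 = 30/4.455 = 6.734
ln A = ln(6.734) / 0.32 = 1.9072 / 0.32 = 5.9599
A = e^5.9599 ≈ 387.6 km²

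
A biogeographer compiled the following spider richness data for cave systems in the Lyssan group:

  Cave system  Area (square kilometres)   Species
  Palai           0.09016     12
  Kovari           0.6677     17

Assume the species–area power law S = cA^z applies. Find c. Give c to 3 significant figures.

18.2

z = ln(S₂/S₁) / ln(A₂/A₁) = ln(17/12) / ln(0.6677/0.09016) = 0.3483 / 2.0023 = 0.1740
c = S₁ / A₁^z = 12 / 0.09016^0.1740 = 12 / 0.658 = 18.24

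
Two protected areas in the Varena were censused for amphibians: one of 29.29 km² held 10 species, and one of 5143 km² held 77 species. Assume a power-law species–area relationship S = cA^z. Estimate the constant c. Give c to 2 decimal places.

z = ln(S₂/S₁) / ln(A₂/A₁) = ln(77/10) / ln(5143/29.29) = 2.0412 / 5.1681 = 0.3950
c = S₁ / A₁^z = 10 / 29.29^0.3950 = 10 / 3.796 = 2.635

2.63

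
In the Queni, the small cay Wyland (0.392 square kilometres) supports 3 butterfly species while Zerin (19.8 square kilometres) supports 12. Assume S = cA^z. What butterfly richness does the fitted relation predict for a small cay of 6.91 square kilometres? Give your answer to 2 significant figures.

8.3

z = ln(12/3) / ln(19.8/0.392) = 1.3863 / 3.9222 = 0.3535
c = 3 / 0.392^0.3535 = 3 / 0.7182 = 4.177
S₃ = 4.177 × 6.91^0.3535 = 4.177 × 1.98 ≈ 8.272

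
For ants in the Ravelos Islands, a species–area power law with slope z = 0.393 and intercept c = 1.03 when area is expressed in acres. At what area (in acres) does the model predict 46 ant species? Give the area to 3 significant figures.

46 = 1.03 × A^0.393  ⇒  A^0.393 = 46/1.03 = 44.66
ln A = ln(44.66) / 0.393 = 3.7991 / 0.393 = 9.6669
A = e^9.6669 ≈ 15786 acres

15800 acres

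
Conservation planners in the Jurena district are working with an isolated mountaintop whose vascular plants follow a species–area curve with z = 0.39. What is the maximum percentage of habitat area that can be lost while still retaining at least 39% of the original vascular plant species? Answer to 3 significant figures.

Need (A_new/A_old)^0.39 = 0.39, so A_new/A_old = 0.39^(1/0.39) = 0.39^2.564
ln(A_new/A_old) = ln 0.39 / 0.39 = -0.9416 / 0.39 = -2.4144
A_new/A_old = e^-2.4144 ≈ 0.08942
Fraction that can be lost = 1 − 0.08942 = 0.9106

91.1%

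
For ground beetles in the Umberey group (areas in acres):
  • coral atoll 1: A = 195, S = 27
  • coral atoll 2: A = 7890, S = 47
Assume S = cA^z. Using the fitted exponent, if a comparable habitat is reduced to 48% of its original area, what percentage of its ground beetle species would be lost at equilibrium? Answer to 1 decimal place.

10.4%

z = ln(47/27) / ln(7890/195) = 0.5543 / 3.7004 = 0.1498
S_new/S_old = (A_new/A_old)^z = 0.48^0.1498 = exp(0.1498 × -0.7340) = 0.8959
Fraction lost = 1 − 0.8959 = 0.1041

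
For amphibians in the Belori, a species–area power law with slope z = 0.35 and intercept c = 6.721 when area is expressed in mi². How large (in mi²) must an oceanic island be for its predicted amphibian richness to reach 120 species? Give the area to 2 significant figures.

120 = 6.721 × A^0.35  ⇒  A^0.35 = 120/6.721 = 17.85
ln A = ln(17.85) / 0.35 = 2.8823 / 0.35 = 8.2350
A = e^8.2350 ≈ 3771 mi²

3800 mi²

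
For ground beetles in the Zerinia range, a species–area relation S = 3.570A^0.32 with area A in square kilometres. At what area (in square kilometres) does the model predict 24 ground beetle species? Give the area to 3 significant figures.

386 square kilometres

24 = 3.57 × A^0.32  ⇒  A^0.32 = 24/3.57 = 6.723
ln A = ln(6.723) / 0.32 = 1.9055 / 0.32 = 5.9547
A = e^5.9547 ≈ 385.5 square kilometres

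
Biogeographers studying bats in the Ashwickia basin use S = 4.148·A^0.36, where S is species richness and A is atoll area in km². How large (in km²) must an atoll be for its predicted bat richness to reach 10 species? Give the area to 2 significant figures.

10 = 4.148 × A^0.36  ⇒  A^0.36 = 10/4.148 = 2.411
ln A = ln(2.411) / 0.36 = 0.8800 / 0.36 = 2.4443
A = e^2.4443 ≈ 11.52 km²

12 km²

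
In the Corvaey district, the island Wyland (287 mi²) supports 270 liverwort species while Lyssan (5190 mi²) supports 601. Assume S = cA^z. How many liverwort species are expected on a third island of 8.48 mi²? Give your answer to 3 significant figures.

102

z = ln(601/270) / ln(5190/287) = 0.8002 / 2.8950 = 0.2764
c = 270 / 287^0.2764 = 270 / 4.779 = 56.5
S₃ = 56.5 × 8.48^0.2764 = 56.5 × 1.806 ≈ 102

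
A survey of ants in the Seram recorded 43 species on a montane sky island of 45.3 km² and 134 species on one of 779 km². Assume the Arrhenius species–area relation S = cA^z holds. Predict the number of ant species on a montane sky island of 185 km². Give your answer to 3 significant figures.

z = ln(134/43) / ln(779/45.3) = 1.1366 / 2.8447 = 0.3996
c = 43 / 45.3^0.3996 = 43 / 4.589 = 9.37
S₃ = 9.37 × 185^0.3996 = 9.37 × 8.052 ≈ 75.45

75.4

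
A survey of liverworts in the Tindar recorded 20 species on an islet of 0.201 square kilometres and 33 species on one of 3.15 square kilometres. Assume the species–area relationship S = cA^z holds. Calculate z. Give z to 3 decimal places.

0.182

Taking logs: ln S = ln c + z ln A, so z = (ln S₂ − ln S₁)/(ln A₂ − ln A₁).
z = ln(33/20) / ln(3.15/0.201) = ln(1.65) / ln(15.67) = 0.5008 / 2.7519 = 0.1820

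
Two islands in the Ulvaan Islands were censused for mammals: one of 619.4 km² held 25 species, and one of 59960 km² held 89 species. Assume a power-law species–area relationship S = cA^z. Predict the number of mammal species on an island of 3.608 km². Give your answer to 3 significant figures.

5.99

z = ln(89/25) / ln(59960/619.4) = 1.2698 / 4.5727 = 0.2777
c = 25 / 619.4^0.2777 = 25 / 5.961 = 4.194
S₃ = 4.194 × 3.608^0.2777 = 4.194 × 1.428 ≈ 5.99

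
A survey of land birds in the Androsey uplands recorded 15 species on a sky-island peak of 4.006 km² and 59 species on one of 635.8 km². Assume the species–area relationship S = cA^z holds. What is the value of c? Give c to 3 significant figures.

z = ln(S₂/S₁) / ln(A₂/A₁) = ln(59/15) / ln(635.8/4.006) = 1.3695 / 5.0671 = 0.2703
c = S₁ / A₁^z = 15 / 4.006^0.2703 = 15 / 1.455 = 10.31

10.3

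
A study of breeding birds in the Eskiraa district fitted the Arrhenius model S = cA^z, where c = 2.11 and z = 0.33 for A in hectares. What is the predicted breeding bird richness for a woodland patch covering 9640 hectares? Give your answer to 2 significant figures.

44

S = 2.11 × 9640^0.33 = 2.11 × 20.64 ≈ 43.55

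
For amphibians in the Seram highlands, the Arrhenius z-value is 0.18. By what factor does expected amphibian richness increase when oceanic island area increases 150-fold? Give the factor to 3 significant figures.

S₂/S₁ = (A₂/A₁)^z = 150^0.18
ln(S₂/S₁) = 0.18 × ln 150 = 0.18 × 5.0106 = 0.9019
S₂/S₁ = e^0.9019 ≈ 2.464

2.46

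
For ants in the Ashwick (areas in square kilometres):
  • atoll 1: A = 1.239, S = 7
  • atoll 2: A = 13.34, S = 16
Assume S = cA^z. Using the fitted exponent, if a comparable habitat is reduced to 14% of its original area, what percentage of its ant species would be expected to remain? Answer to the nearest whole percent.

z = ln(16/7) / ln(13.34/1.239) = 0.8267 / 2.3765 = 0.3479
S_new/S_old = (A_new/A_old)^z = 0.14^0.3479 = exp(0.3479 × -1.9661) = 0.5046

50%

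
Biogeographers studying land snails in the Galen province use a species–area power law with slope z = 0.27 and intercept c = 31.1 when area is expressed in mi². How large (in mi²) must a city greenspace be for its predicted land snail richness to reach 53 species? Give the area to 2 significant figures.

53 = 31.1 × A^0.27  ⇒  A^0.27 = 53/31.1 = 1.704
ln A = ln(1.704) / 0.27 = 0.5331 / 0.27 = 1.9744
A = e^1.9744 ≈ 7.202 mi²

7.2 mi²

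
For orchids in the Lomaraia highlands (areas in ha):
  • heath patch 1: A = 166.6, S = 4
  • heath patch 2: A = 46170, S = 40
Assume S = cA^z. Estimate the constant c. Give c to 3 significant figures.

z = ln(S₂/S₁) / ln(A₂/A₁) = ln(40/4) / ln(46170/166.6) = 2.3026 / 5.6245 = 0.4094
c = S₁ / A₁^z = 4 / 166.6^0.4094 = 4 / 8.119 = 0.4926

0.493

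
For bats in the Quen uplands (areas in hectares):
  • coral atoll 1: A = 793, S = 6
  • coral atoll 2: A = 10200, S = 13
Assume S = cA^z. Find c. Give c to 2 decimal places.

0.80

z = ln(S₂/S₁) / ln(A₂/A₁) = ln(13/6) / ln(10200/793) = 0.7732 / 2.5543 = 0.3027
c = S₁ / A₁^z = 6 / 793^0.3027 = 6 / 7.544 = 0.7953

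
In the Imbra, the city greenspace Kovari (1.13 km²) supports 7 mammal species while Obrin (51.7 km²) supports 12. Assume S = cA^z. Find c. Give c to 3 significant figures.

z = ln(S₂/S₁) / ln(A₂/A₁) = ln(12/7) / ln(51.7/1.13) = 0.5390 / 3.8232 = 0.1410
c = S₁ / A₁^z = 7 / 1.13^0.1410 = 7 / 1.017 = 6.88

6.88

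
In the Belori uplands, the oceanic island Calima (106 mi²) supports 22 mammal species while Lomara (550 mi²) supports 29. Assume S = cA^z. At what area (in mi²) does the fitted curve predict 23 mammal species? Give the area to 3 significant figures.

138 mi²

z = ln(29/22) / ln(550/106) = 0.2763 / 1.6465 = 0.1678
c = 22 / 106^0.1678 = 22 / 2.187 = 10.06
A = (23/10.06)^(1/0.1678) ⇒ ln A = ln(2.286)/0.1678 = 4.9284
A = e^4.9284 ≈ 138.2 mi²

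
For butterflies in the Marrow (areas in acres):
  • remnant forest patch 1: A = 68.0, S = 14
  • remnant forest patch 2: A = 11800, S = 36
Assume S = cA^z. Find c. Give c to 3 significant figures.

z = ln(S₂/S₁) / ln(A₂/A₁) = ln(36/14) / ln(11800/68) = 0.9445 / 5.1563 = 0.1832
c = S₁ / A₁^z = 14 / 68^0.1832 = 14 / 2.166 = 6.464

6.46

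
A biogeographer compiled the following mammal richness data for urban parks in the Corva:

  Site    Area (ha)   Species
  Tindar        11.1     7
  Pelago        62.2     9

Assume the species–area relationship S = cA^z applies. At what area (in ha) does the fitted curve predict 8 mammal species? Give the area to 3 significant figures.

z = ln(9/7) / ln(62.2/11.1) = 0.2513 / 1.7234 = 0.1458
c = 7 / 11.1^0.1458 = 7 / 1.42 = 4.928
A = (8/4.928)^(1/0.1458) ⇒ ln A = ln(1.623)/0.1458 = 3.3226
A = e^3.3226 ≈ 27.73 ha

27.7 ha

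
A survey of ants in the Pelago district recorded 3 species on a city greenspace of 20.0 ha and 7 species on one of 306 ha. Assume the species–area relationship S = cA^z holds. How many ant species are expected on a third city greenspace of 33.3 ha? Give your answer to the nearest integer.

z = ln(7/3) / ln(306/20) = 0.8473 / 2.7279 = 0.3106
c = 3 / 20^0.3106 = 3 / 2.536 = 1.183
S₃ = 1.183 × 33.3^0.3106 = 1.183 × 2.971 ≈ 3.515

4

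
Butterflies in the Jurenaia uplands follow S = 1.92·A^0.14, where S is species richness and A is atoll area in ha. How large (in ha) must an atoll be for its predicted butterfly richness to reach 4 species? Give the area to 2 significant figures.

190 ha

4 = 1.92 × A^0.14  ⇒  A^0.14 = 4/1.92 = 2.083
ln A = ln(2.083) / 0.14 = 0.7340 / 0.14 = 5.2426
A = e^5.2426 ≈ 189.2 ha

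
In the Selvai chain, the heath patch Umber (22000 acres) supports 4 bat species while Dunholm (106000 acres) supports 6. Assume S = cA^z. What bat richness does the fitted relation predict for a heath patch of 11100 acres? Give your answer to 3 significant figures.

3.35

z = ln(6/4) / ln(106000/22000) = 0.4055 / 1.5724 = 0.2579
c = 4 / 22000^0.2579 = 4 / 13.18 = 0.3036
S₃ = 0.3036 × 11100^0.2579 = 0.3036 × 11.04 ≈ 3.353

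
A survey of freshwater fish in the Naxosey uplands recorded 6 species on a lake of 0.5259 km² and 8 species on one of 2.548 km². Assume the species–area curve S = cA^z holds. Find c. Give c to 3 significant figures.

z = ln(S₂/S₁) / ln(A₂/A₁) = ln(8/6) / ln(2.548/0.5259) = 0.2877 / 1.5780 = 0.1823
c = S₁ / A₁^z = 6 / 0.5259^0.1823 = 6 / 0.8894 = 6.746

6.75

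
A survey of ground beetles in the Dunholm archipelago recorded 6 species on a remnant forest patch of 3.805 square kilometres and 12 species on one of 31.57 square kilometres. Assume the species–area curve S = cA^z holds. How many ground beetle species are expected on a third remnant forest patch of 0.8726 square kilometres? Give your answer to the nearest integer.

z = ln(12/6) / ln(31.57/3.805) = 0.6931 / 2.1159 = 0.3276
c = 6 / 3.805^0.3276 = 6 / 1.549 = 3.873
S₃ = 3.873 × 0.8726^0.3276 = 3.873 × 0.9563 ≈ 3.704

4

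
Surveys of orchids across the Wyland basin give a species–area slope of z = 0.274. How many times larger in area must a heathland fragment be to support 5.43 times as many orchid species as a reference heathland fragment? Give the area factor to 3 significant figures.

(A₂/A₁)^0.274 = 5.43, so A₂/A₁ = 5.43^(1/0.274) = 5.43^3.65
ln(A₂/A₁) = ln 5.43 / 0.274 = 1.6919 / 0.274 = 6.1750
A₂/A₁ = e^6.1750 ≈ 480.6

481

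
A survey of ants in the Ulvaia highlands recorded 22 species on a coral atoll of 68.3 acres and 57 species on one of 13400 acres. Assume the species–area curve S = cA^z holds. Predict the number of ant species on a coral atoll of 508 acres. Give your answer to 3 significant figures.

31.6

z = ln(57/22) / ln(13400/68.3) = 0.9520 / 5.2791 = 0.1803
c = 22 / 68.3^0.1803 = 22 / 2.142 = 10.27
S₃ = 10.27 × 508^0.1803 = 10.27 × 3.076 ≈ 31.59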